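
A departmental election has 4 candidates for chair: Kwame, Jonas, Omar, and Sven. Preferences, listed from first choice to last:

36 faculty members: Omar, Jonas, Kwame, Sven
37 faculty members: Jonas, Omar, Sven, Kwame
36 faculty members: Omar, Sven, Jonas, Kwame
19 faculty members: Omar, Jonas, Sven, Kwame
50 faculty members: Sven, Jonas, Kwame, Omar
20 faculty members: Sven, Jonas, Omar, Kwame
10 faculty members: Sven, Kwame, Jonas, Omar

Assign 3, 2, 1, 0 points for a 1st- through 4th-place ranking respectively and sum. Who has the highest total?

Kwame: 36·1 + 37·0 + 36·0 + 19·0 + 50·1 + 20·0 + 10·2 = 106
Jonas: 36·2 + 37·3 + 36·1 + 19·2 + 50·2 + 20·2 + 10·1 = 407
Omar: 36·3 + 37·2 + 36·3 + 19·3 + 50·0 + 20·1 + 10·0 = 367
Sven: 36·0 + 37·1 + 36·2 + 19·1 + 50·3 + 20·3 + 10·3 = 368
Jonas has the highest Borda score (407).

Jonas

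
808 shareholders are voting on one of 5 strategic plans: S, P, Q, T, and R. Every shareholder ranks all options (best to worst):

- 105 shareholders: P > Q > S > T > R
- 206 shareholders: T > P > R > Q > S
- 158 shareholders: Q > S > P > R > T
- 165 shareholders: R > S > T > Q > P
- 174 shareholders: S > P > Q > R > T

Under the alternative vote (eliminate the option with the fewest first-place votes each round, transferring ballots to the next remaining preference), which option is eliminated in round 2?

Round 1: S 174, P 105, Q 158, T 206, R 165. Eliminate P.
Round 2: S 174, Q 263, T 206, R 165. Eliminate R.

R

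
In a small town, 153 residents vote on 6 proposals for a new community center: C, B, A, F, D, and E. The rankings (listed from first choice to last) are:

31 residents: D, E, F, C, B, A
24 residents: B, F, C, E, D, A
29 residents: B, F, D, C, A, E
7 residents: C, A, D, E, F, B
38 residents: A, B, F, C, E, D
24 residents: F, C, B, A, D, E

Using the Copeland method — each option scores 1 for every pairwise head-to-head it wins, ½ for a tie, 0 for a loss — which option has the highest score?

C: beats A, D, and E; loses to B and F → score 3.
B: beats C, A, F, D, and E → score 5.
A: beats E; loses to C, B, F, and D → score 1.
F: beats C, A, D, and E; loses to B → score 4.
D: beats A and E; loses to C, B, and F → score 2.
E: loses to C, B, A, F, and D → score 0.
B has the best pairwise record.

B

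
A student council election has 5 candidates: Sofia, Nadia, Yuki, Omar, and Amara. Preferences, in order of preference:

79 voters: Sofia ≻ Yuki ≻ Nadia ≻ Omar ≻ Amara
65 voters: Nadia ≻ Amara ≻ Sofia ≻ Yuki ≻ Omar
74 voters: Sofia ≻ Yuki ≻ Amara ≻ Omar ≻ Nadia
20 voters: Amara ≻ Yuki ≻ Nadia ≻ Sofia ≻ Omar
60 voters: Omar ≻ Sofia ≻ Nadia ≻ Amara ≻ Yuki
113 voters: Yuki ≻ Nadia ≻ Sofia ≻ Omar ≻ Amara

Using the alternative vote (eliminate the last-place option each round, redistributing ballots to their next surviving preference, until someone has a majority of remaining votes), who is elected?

Round 1: Sofia 153, Nadia 65, Yuki 113, Omar 60, Amara 20. Eliminate Amara.
Round 2: Sofia 153, Nadia 65, Yuki 133, Omar 60. Eliminate Omar.
Round 3: Sofia 213, Nadia 65, Yuki 133. Sofia has a majority.

Sofia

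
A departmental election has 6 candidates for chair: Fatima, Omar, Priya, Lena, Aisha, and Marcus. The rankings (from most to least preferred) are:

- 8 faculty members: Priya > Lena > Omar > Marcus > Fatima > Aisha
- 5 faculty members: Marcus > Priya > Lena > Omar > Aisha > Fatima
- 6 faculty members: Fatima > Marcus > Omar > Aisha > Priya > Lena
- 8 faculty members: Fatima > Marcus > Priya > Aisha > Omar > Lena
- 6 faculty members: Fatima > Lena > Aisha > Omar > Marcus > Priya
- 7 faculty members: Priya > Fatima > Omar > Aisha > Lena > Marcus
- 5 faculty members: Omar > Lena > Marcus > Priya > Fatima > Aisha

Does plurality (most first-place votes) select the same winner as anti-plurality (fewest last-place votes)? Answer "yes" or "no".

Plurality — first-place votes: Fatima 20, Omar 5, Priya 15, Lena 0, Aisha 0, Marcus 5. Winner: Fatima.
Anti-plurality — last-place votes: Fatima 5, Omar 0, Priya 6, Lena 14, Aisha 13, Marcus 7. Winner: Omar.
The two methods disagree.

no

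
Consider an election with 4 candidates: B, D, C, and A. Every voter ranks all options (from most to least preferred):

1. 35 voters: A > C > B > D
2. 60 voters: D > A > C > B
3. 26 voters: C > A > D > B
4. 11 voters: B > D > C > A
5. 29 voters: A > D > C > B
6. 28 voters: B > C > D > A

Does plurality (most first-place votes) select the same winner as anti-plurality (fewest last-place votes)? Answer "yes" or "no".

no

Plurality — first-place votes: B 39, D 60, C 26, A 64. Winner: A.
Anti-plurality — last-place votes: B 115, D 35, C 0, A 39. Winner: C.
The two methods disagree.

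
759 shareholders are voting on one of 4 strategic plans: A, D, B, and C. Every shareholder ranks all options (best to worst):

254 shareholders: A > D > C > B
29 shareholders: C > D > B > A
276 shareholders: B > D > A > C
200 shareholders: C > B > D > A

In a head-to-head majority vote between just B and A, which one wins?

Voters preferring B to A: 505; preferring A to B: 254.
B wins the head-to-head.

B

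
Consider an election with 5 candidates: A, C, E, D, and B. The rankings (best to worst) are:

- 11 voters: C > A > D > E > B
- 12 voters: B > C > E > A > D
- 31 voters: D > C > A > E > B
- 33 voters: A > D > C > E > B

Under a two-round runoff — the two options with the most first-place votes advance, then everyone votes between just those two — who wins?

Round 1 first-place votes: A 33, C 11, E 0, D 31, B 12.
A and D advance.
Runoff: A is preferred to D by 56 voters; D by 31.
A wins the runoff.

A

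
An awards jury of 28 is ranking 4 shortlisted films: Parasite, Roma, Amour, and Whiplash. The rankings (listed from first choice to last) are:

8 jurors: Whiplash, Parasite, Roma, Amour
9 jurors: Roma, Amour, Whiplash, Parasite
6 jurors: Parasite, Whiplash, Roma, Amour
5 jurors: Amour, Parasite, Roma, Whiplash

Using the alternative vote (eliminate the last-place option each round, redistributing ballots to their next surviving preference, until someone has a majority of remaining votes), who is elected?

Parasite

Round 1: Parasite 6, Roma 9, Amour 5, Whiplash 8. Eliminate Amour.
Round 2: Parasite 11, Roma 9, Whiplash 8. Eliminate Whiplash.
Round 3: Parasite 19, Roma 9. Parasite has a majority.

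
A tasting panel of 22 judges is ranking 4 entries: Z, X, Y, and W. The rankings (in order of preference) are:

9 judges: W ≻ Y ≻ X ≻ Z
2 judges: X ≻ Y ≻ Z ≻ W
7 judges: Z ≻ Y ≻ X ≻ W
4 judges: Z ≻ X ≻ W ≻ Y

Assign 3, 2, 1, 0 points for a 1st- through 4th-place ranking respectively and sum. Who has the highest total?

Y

Z: 9·0 + 2·1 + 7·3 + 4·3 = 35
X: 9·1 + 2·3 + 7·1 + 4·2 = 30
Y: 9·2 + 2·2 + 7·2 + 4·0 = 36
W: 9·3 + 2·0 + 7·0 + 4·1 = 31
Y has the highest Borda score (36).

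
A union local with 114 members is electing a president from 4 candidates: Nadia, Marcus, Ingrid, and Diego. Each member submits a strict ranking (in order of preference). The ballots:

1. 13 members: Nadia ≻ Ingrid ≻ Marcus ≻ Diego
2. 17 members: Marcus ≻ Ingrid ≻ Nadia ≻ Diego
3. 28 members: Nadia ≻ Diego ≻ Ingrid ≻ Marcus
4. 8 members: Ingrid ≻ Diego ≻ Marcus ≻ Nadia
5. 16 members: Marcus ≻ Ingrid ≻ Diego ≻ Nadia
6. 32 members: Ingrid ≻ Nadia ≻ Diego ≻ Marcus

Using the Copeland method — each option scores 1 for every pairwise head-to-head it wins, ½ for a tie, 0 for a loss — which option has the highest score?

Nadia: beats Marcus and Diego; loses to Ingrid → score 2.
Marcus: loses to Nadia, Ingrid, and Diego → score 0.
Ingrid: beats Nadia, Marcus, and Diego → score 3.
Diego: beats Marcus; loses to Nadia and Ingrid → score 1.
Ingrid has the best pairwise record.

Ingrid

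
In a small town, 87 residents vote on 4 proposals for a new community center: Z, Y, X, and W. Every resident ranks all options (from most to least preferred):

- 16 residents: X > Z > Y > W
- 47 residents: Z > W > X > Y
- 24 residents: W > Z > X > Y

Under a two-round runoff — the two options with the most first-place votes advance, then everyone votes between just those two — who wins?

Round 1 first-place votes: Z 47, Y 0, X 16, W 24.
Z and W advance.
Runoff: Z is preferred to W by 63 voters; W by 24.
Z wins the runoff.

Z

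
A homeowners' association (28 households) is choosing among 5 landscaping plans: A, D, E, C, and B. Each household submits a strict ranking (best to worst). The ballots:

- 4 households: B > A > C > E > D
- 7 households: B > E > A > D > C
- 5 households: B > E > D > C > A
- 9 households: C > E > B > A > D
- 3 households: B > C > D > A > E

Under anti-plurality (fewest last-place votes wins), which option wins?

B

Last-place votes: A 5, D 13, E 3, C 7, B 0.
B is ranked last by the fewest voters, so B wins.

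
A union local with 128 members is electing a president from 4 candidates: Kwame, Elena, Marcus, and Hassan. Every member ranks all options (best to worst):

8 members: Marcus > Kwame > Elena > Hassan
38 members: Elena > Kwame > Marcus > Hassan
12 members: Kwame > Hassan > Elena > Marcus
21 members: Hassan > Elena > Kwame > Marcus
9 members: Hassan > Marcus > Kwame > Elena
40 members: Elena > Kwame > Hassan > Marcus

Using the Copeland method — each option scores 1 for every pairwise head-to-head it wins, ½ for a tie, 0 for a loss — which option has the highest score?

Elena

Kwame: beats Marcus and Hassan; loses to Elena → score 2.
Elena: beats Kwame, Marcus, and Hassan → score 3.
Marcus: loses to Kwame, Elena, and Hassan → score 0.
Hassan: beats Marcus; loses to Kwame and Elena → score 1.
Elena has the best pairwise record.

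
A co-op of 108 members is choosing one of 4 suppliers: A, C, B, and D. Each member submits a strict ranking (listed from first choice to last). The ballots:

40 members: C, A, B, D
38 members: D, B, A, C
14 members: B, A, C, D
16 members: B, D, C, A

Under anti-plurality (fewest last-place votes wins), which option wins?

Last-place votes: A 16, C 38, B 0, D 54.
B is ranked last by the fewest voters, so B wins.

B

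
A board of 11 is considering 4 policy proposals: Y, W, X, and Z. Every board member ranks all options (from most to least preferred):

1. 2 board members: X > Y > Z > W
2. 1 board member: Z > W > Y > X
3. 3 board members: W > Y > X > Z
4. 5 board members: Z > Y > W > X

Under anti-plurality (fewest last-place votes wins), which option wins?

Y

Last-place votes: Y 0, W 2, X 6, Z 3.
Y is ranked last by the fewest voters, so Y wins.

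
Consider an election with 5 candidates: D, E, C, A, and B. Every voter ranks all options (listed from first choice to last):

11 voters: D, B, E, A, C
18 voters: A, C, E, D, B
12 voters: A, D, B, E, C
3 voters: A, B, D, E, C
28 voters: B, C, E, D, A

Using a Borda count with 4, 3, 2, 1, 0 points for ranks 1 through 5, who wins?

B

D: 11·4 + 18·1 + 12·3 + 3·2 + 28·1 = 132
E: 11·2 + 18·2 + 12·1 + 3·1 + 28·2 = 129
C: 11·0 + 18·3 + 12·0 + 3·0 + 28·3 = 138
A: 11·1 + 18·4 + 12·4 + 3·4 + 28·0 = 143
B: 11·3 + 18·0 + 12·2 + 3·3 + 28·4 = 178
B has the highest Borda score (178).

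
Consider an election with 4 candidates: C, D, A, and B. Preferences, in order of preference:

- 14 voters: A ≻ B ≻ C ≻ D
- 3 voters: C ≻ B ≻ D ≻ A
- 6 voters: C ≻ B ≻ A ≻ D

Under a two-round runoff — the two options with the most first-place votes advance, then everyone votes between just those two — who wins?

Round 1 first-place votes: C 9, D 0, A 14, B 0.
A and C advance.
Runoff: A is preferred to C by 14 voters; C by 9.
A wins the runoff.

A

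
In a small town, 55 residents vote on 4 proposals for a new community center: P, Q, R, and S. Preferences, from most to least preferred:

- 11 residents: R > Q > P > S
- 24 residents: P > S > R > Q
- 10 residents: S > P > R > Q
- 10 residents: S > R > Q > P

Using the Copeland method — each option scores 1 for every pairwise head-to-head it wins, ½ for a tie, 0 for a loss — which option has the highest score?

P: beats Q, R, and S → score 3.
Q: loses to P, R, and S → score 0.
R: beats Q; loses to P and S → score 1.
S: beats Q and R; loses to P → score 2.
P has the best pairwise record.

P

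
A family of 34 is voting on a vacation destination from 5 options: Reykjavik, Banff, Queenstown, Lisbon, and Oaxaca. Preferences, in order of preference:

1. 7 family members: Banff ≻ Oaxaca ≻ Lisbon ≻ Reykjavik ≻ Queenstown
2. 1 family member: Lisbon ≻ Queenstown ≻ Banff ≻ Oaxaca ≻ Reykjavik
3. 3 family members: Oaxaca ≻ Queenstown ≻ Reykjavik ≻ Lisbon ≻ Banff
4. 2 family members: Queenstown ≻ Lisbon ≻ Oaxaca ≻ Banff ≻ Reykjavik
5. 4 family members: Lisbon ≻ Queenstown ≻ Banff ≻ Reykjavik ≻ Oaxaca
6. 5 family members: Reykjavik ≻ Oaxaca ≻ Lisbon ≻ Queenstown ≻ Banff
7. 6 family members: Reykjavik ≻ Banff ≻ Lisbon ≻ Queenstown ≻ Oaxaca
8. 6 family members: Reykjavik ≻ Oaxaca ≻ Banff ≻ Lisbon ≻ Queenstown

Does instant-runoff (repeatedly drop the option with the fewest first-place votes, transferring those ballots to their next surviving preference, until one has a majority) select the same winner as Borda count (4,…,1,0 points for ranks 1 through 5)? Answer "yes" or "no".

Instant-runoff — R1 Reykjavik 17, Banff 7, Queenstown 2, Lisbon 5, Oaxaca 3 (Queenstown out); R2 Reykjavik 17, Banff 7, Lisbon 7, Oaxaca 3 (Oaxaca out); R3 Reykjavik 20, Banff 7, Lisbon 7 (Reykjavik winner). Winner: Reykjavik.
Borda — scores: Reykjavik 85, Banff 70, Queenstown 43, Lisbon 71, Oaxaca 71. Winner: Reykjavik.
The two methods agree.

yes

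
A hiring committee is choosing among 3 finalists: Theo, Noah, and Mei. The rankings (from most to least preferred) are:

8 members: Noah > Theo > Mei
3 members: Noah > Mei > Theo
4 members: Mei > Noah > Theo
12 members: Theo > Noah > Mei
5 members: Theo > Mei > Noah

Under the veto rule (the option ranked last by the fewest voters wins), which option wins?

Last-place votes: Theo 7, Noah 5, Mei 20.
Noah is ranked last by the fewest voters, so Noah wins.

Noah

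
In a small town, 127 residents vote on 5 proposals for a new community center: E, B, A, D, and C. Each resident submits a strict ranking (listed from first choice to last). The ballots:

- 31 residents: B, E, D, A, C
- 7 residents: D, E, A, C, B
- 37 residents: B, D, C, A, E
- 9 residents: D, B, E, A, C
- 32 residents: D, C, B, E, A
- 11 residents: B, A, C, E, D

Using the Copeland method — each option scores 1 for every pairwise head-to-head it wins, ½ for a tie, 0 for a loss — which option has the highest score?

E: beats A; loses to B, D, and C → score 1.
B: beats E, A, D, and C → score 4.
A: loses to E, B, D, and C → score 0.
D: beats E, A, and C; loses to B → score 3.
C: beats E and A; loses to B and D → score 2.
B has the best pairwise record.

B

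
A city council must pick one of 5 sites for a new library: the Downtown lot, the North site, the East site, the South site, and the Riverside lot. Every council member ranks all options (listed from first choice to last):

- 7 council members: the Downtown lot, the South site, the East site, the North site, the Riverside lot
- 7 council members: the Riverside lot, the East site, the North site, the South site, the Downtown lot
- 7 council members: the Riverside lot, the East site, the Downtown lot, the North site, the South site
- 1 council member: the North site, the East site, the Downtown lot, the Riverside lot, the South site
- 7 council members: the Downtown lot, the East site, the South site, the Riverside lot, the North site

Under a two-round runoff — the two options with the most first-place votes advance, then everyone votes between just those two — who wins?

Round 1 first-place votes: the Downtown lot 14, the North site 1, the East site 0, the South site 0, the Riverside lot 14.
the Downtown lot and the Riverside lot advance.
Runoff: the Downtown lot is preferred to the Riverside lot by 15 voters; the Riverside lot by 14.
the Downtown lot wins the runoff.

the Downtown lot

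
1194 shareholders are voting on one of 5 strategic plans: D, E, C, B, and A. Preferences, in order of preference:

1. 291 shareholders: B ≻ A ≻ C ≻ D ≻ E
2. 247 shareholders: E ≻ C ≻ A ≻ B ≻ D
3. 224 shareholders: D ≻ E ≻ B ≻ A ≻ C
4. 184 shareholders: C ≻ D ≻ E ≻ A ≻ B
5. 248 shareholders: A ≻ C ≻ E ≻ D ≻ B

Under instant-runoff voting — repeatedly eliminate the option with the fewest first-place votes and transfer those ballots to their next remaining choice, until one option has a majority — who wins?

A

Round 1: D 224, E 247, C 184, B 291, A 248. Eliminate C.
Round 2: D 408, E 247, B 291, A 248. Eliminate E.
Round 3: D 408, B 291, A 495. Eliminate B.
Round 4: D 408, A 786. A has a majority.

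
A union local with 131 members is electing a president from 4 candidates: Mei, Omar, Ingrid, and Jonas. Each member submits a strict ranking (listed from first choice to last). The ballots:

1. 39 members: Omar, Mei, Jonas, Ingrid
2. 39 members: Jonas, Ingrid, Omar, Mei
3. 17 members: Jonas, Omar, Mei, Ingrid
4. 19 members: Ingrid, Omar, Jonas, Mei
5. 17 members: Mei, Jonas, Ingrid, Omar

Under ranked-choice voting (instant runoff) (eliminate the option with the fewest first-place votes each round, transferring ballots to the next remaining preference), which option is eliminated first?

Round 1: Mei 17, Omar 39, Ingrid 19, Jonas 56. Eliminate Mei.

Mei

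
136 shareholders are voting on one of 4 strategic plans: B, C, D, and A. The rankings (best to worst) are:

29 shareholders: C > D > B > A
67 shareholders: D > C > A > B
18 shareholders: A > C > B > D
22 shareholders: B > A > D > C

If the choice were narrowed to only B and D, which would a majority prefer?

Voters preferring B to D: 40; preferring D to B: 96.
D wins the head-to-head.

D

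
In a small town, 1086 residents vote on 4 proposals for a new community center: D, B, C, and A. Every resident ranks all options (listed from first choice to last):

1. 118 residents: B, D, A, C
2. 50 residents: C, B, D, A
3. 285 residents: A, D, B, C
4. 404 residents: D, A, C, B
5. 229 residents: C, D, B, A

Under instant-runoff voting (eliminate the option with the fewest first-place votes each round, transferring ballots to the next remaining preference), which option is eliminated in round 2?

C

Round 1: D 404, B 118, C 279, A 285. Eliminate B.
Round 2: D 522, C 279, A 285. Eliminate C.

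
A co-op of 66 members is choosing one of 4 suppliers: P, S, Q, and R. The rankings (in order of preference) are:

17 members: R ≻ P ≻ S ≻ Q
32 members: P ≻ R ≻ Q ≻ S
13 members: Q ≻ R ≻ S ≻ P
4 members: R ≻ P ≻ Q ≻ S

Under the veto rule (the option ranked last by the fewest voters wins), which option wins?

R

Last-place votes: P 13, S 36, Q 17, R 0.
R is ranked last by the fewest voters, so R wins.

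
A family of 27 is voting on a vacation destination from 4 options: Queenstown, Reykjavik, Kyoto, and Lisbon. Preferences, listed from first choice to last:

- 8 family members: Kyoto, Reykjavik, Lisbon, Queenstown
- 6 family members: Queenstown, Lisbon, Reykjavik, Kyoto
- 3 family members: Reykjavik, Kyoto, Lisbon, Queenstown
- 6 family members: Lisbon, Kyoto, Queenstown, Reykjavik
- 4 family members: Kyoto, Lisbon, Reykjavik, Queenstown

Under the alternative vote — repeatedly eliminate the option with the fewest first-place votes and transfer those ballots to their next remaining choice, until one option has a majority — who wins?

Round 1: Queenstown 6, Reykjavik 3, Kyoto 12, Lisbon 6. Eliminate Reykjavik.
Round 2: Queenstown 6, Kyoto 15, Lisbon 6. Kyoto has a majority.

Kyoto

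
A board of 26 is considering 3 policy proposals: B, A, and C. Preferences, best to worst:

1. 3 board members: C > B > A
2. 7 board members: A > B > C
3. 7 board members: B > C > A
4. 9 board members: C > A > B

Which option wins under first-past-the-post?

C

First-place votes: B 7, A 7, C 12.
C has the most first-place votes.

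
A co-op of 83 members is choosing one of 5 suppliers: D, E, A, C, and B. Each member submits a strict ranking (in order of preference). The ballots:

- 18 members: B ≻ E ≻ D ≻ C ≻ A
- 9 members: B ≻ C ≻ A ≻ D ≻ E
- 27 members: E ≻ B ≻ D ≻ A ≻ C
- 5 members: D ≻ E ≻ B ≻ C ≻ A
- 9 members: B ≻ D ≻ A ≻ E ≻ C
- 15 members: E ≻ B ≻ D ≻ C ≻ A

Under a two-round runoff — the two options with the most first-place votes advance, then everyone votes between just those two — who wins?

Round 1 first-place votes: D 5, E 42, A 0, C 0, B 36.
E and B advance.
Runoff: E is preferred to B by 47 voters; B by 36.
E wins the runoff.

E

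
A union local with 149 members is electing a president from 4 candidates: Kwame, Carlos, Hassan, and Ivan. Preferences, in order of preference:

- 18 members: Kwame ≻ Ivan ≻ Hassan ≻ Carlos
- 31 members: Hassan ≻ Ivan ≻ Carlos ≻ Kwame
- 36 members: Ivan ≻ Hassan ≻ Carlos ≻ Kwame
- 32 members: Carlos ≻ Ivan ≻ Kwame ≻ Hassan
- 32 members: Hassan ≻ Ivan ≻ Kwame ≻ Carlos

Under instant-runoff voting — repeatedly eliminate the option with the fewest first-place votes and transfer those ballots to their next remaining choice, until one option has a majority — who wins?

Ivan

Round 1: Kwame 18, Carlos 32, Hassan 63, Ivan 36. Eliminate Kwame.
Round 2: Carlos 32, Hassan 63, Ivan 54. Eliminate Carlos.
Round 3: Hassan 63, Ivan 86. Ivan has a majority.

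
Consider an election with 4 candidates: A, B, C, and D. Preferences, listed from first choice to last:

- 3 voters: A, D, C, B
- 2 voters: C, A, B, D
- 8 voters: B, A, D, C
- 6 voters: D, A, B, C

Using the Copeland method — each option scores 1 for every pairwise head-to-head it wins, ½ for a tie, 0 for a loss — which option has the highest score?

A: beats B, C, and D → score 3.
B: beats C and D; loses to A → score 2.
C: loses to A, B, and D → score 0.
D: beats C; loses to A and B → score 1.
A has the best pairwise record.

A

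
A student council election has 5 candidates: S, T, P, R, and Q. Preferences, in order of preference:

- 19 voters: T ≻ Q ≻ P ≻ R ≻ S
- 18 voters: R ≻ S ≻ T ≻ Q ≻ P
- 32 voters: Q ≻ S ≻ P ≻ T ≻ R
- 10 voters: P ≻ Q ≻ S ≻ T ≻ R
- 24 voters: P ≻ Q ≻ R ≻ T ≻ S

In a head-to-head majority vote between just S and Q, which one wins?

Q

Voters preferring S to Q: 18; preferring Q to S: 85.
Q wins the head-to-head.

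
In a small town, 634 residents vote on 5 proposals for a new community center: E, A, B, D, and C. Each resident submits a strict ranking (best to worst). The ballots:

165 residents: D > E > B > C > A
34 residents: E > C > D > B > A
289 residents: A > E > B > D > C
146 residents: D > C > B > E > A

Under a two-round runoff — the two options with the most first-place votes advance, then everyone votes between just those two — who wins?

D

Round 1 first-place votes: E 34, A 289, B 0, D 311, C 0.
D and A advance.
Runoff: D is preferred to A by 345 voters; A by 289.
D wins the runoff.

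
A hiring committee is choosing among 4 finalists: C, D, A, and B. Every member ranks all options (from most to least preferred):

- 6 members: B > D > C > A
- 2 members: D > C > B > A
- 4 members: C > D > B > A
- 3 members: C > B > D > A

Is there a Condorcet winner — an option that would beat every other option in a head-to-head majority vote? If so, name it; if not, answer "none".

Checking pairwise contests:
D beats C 8–7.
B beats D 9–6.
C beats A 15–0.
C beats B 9–6.
Every option loses at least one head-to-head, so there is no Condorcet winner.

none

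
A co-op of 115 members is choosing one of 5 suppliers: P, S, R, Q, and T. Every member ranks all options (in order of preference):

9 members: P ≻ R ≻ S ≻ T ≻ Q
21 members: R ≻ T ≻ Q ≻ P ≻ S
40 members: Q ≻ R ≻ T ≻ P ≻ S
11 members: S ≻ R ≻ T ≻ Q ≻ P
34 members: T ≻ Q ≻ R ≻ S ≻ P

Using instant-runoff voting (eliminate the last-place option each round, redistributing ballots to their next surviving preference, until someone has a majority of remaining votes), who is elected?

Q

Round 1: P 9, S 11, R 21, Q 40, T 34. Eliminate P.
Round 2: S 11, R 30, Q 40, T 34. Eliminate S.
Round 3: R 41, Q 40, T 34. Eliminate T.
Round 4: R 41, Q 74. Q has a majority.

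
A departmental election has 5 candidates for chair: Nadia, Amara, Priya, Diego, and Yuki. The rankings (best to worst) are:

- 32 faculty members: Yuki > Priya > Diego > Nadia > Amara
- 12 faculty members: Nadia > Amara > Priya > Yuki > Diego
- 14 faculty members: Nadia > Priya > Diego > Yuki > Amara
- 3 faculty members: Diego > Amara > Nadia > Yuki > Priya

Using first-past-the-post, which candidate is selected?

First-place votes: Nadia 26, Amara 0, Priya 0, Diego 3, Yuki 32.
Yuki has the most first-place votes.

Yuki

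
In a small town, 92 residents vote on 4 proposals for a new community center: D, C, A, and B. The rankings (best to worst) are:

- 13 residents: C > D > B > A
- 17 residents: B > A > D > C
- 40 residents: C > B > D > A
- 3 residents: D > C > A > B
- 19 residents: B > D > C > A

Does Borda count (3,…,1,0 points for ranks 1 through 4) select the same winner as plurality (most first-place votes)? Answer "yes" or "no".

Borda — scores: D 130, C 184, A 37, B 201. Winner: B.
Plurality — first-place votes: D 3, C 53, A 0, B 36. Winner: C.
The two methods disagree.

no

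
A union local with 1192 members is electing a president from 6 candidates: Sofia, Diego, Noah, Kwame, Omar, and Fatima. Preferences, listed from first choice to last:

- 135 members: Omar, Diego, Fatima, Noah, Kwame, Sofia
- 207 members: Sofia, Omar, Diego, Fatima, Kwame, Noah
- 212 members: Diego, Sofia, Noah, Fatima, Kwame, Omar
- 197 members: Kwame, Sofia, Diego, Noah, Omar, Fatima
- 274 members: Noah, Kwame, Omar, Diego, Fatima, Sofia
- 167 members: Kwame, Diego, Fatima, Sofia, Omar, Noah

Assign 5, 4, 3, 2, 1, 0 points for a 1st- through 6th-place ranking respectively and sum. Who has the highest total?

Diego

Sofia: 135·0 + 207·5 + 212·4 + 197·4 + 274·0 + 167·2 = 3005
Diego: 135·4 + 207·3 + 212·5 + 197·3 + 274·2 + 167·4 = 4028
Noah: 135·2 + 207·0 + 212·3 + 197·2 + 274·5 + 167·0 = 2670
Kwame: 135·1 + 207·1 + 212·1 + 197·5 + 274·4 + 167·5 = 3470
Omar: 135·5 + 207·4 + 212·0 + 197·1 + 274·3 + 167·1 = 2689
Fatima: 135·3 + 207·2 + 212·2 + 197·0 + 274·1 + 167·3 = 2018
Diego has the highest Borda score (4028).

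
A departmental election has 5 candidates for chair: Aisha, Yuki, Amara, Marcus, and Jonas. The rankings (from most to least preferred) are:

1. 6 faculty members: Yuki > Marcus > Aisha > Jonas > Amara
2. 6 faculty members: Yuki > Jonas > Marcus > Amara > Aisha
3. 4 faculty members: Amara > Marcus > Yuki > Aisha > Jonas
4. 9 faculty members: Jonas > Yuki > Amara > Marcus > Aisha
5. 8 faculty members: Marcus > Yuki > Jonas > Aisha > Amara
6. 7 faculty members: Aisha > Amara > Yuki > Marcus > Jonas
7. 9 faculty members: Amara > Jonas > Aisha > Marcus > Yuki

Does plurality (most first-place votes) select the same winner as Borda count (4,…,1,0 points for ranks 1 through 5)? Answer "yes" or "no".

no

Plurality — first-place votes: Aisha 7, Yuki 12, Amara 13, Marcus 8, Jonas 9. Winner: Amara.
Borda — scores: Aisha 70, Yuki 121, Amara 97, Marcus 99, Jonas 103. Winner: Yuki.
The two methods disagree.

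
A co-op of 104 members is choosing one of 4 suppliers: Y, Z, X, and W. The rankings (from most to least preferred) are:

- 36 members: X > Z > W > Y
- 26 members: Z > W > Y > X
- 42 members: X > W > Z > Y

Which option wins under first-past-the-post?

First-place votes: Y 0, Z 26, X 78, W 0.
X has the most first-place votes.

X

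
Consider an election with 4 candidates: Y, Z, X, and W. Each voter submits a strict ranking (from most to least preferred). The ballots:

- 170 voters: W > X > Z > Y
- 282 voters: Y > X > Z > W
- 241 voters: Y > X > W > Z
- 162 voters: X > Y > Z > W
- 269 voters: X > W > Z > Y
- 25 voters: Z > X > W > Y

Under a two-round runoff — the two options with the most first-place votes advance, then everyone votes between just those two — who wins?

Round 1 first-place votes: Y 523, Z 25, X 431, W 170.
Y and X advance.
Runoff: Y is preferred to X by 523 voters; X by 626.
X wins the runoff.

X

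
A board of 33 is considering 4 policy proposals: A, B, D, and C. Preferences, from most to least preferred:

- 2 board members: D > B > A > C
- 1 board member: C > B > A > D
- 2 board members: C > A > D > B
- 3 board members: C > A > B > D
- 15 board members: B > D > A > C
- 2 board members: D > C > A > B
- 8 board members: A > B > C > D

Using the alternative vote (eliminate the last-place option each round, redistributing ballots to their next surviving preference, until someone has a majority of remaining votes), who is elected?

B

Round 1: A 8, B 15, D 4, C 6. Eliminate D.
Round 2: A 8, B 17, C 8. B has a majority.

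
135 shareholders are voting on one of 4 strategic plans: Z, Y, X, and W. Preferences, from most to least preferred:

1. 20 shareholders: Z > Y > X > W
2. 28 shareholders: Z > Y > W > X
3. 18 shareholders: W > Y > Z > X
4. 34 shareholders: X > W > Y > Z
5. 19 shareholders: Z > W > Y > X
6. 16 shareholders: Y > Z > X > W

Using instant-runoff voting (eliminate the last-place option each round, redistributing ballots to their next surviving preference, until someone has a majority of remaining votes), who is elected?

Z

Round 1: Z 67, Y 16, X 34, W 18. Eliminate Y.
Round 2: Z 83, X 34, W 18. Z has a majority.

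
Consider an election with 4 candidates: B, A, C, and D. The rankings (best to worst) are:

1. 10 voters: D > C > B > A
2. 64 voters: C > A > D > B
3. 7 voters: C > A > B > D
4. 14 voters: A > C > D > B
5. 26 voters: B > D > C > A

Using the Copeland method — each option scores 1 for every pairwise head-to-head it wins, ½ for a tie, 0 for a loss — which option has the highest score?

C

B: loses to A, C, and D → score 0.
A: beats B and D; loses to C → score 2.
C: beats B, A, and D → score 3.
D: beats B; loses to A and C → score 1.
C has the best pairwise record.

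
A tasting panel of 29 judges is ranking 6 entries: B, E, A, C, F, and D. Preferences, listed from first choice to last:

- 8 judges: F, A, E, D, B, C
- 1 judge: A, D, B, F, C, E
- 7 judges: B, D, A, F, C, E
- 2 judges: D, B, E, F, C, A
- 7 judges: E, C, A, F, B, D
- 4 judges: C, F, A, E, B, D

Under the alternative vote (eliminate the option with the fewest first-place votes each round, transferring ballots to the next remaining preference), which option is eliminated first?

A

Round 1: B 7, E 7, A 1, C 4, F 8, D 2. Eliminate A.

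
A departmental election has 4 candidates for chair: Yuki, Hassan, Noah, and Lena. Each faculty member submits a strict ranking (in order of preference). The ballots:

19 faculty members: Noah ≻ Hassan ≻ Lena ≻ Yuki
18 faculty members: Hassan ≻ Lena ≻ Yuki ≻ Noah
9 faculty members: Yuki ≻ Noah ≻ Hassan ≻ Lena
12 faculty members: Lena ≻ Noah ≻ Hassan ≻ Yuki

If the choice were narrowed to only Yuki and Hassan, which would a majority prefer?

Voters preferring Yuki to Hassan: 9; preferring Hassan to Yuki: 49.
Hassan wins the head-to-head.

Hassan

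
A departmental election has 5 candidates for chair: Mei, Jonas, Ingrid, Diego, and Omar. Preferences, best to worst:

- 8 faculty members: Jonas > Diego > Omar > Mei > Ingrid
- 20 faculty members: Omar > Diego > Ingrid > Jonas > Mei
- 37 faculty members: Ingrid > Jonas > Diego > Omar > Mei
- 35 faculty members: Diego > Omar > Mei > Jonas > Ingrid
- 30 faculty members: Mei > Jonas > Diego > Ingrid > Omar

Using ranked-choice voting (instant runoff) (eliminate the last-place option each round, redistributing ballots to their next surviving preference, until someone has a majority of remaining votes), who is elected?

Round 1: Mei 30, Jonas 8, Ingrid 37, Diego 35, Omar 20. Eliminate Jonas.
Round 2: Mei 30, Ingrid 37, Diego 43, Omar 20. Eliminate Omar.
Round 3: Mei 30, Ingrid 37, Diego 63. Eliminate Mei.
Round 4: Ingrid 37, Diego 93. Diego has a majority.

Diego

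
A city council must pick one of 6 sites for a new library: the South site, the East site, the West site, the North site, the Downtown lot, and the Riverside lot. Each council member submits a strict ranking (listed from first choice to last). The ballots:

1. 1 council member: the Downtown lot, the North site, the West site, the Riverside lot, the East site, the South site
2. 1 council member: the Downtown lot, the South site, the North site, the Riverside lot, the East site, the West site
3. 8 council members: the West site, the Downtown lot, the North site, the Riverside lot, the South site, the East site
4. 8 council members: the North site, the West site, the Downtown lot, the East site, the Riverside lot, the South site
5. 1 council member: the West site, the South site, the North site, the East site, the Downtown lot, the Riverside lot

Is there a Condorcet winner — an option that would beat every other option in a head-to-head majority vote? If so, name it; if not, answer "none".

none

Checking pairwise contests:
the West site beats the South site 18–1.
the South site beats the East site 10–9.
the North site beats the West site 10–9.
the Downtown lot beats the North site 10–9.
the West site beats the Downtown lot 17–2.
the West site beats the Riverside lot 18–1.
Every option loses at least one head-to-head, so there is no Condorcet winner.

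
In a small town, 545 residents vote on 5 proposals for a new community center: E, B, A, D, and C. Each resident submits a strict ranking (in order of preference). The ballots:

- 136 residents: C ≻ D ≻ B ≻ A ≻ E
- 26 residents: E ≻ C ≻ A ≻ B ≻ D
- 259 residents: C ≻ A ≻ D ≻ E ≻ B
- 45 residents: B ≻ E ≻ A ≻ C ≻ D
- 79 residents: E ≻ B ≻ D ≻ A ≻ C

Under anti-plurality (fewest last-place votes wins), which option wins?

Last-place votes: E 136, B 259, A 0, D 71, C 79.
A is ranked last by the fewest voters, so A wins.

A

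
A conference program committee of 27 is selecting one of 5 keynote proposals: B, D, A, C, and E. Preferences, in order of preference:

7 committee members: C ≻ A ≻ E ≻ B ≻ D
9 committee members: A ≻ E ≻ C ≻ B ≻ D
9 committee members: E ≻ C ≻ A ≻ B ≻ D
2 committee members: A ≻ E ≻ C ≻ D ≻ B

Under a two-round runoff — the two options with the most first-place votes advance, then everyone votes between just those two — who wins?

A

Round 1 first-place votes: B 0, D 0, A 11, C 7, E 9.
A and E advance.
Runoff: A is preferred to E by 18 voters; E by 9.
A wins the runoff.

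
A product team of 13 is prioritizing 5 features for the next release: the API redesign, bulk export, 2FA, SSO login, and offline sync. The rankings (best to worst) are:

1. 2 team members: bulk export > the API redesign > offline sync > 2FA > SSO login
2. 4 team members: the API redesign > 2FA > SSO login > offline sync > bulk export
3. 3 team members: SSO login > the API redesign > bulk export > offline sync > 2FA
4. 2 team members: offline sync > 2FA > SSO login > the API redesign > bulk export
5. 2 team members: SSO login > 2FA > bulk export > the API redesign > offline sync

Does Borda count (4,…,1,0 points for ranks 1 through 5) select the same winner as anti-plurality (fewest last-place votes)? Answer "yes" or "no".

yes

Borda — scores: the API redesign 35, bulk export 18, 2FA 26, SSO login 32, offline sync 19. Winner: the API redesign.
Anti-plurality — last-place votes: the API redesign 0, bulk export 6, 2FA 3, SSO login 2, offline sync 2. Winner: the API redesign.
The two methods agree.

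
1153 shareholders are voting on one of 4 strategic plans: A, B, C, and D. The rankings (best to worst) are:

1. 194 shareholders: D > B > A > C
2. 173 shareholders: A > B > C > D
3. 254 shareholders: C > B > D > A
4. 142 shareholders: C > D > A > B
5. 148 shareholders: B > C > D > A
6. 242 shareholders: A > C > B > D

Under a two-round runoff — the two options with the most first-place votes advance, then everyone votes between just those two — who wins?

A

Round 1 first-place votes: A 415, B 148, C 396, D 194.
A and C advance.
Runoff: A is preferred to C by 609 voters; C by 544.
A wins the runoff.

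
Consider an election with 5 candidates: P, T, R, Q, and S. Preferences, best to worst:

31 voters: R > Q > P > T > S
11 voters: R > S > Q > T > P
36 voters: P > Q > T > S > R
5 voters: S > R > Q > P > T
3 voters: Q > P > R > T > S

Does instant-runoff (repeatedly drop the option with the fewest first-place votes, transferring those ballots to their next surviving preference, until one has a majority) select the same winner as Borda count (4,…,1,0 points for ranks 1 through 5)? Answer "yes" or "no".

Instant-runoff — R1 P 36, T 0, R 42, Q 3, S 5 (T out); R2 P 36, R 42, Q 3, S 5 (Q out); R3 P 39, R 42, S 5 (S out); R4 P 39, R 47 (R winner). Winner: R.
Borda — scores: P 220, T 117, R 189, Q 245, S 89. Winner: Q.
The two methods disagree.

no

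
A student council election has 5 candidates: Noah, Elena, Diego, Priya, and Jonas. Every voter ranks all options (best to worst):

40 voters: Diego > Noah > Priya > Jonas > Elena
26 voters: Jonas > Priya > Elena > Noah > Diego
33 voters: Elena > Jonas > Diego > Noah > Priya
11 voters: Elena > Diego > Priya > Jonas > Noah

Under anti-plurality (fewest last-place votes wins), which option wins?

Last-place votes: Noah 11, Elena 40, Diego 26, Priya 33, Jonas 0.
Jonas is ranked last by the fewest voters, so Jonas wins.

Jonas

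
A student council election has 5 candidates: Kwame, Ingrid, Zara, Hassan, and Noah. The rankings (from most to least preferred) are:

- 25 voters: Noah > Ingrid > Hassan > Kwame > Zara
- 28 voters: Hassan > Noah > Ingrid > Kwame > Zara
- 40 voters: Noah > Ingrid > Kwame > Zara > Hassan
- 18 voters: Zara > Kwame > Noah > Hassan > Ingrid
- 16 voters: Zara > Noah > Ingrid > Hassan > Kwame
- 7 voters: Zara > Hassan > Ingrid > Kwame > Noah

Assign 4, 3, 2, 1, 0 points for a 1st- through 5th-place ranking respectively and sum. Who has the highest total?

Kwame: 25·1 + 28·1 + 40·2 + 18·3 + 16·0 + 7·1 = 194
Ingrid: 25·3 + 28·2 + 40·3 + 18·0 + 16·2 + 7·2 = 297
Zara: 25·0 + 28·0 + 40·1 + 18·4 + 16·4 + 7·4 = 204
Hassan: 25·2 + 28·4 + 40·0 + 18·1 + 16·1 + 7·3 = 217
Noah: 25·4 + 28·3 + 40·4 + 18·2 + 16·3 + 7·0 = 428
Noah has the highest Borda score (428).

Noah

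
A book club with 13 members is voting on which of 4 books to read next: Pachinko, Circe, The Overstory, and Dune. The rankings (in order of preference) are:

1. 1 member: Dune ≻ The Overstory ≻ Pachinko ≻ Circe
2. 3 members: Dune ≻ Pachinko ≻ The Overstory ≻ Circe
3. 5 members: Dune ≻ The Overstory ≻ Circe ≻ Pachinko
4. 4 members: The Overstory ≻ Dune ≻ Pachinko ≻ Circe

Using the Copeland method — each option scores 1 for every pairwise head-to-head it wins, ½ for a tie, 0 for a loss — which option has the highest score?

Dune

Pachinko: beats Circe; loses to The Overstory and Dune → score 1.
Circe: loses to Pachinko, The Overstory, and Dune → score 0.
The Overstory: beats Pachinko and Circe; loses to Dune → score 2.
Dune: beats Pachinko, Circe, and The Overstory → score 3.
Dune has the best pairwise record.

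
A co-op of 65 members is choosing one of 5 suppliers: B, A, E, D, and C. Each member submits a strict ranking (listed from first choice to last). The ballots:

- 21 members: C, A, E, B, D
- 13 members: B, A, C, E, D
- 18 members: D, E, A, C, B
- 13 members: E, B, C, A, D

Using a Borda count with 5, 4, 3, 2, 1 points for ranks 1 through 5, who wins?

E

B: 21·2 + 13·5 + 18·1 + 13·4 = 177
A: 21·4 + 13·4 + 18·3 + 13·2 = 216
E: 21·3 + 13·2 + 18·4 + 13·5 = 226
D: 21·1 + 13·1 + 18·5 + 13·1 = 137
C: 21·5 + 13·3 + 18·2 + 13·3 = 219
E has the highest Borda score (226).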